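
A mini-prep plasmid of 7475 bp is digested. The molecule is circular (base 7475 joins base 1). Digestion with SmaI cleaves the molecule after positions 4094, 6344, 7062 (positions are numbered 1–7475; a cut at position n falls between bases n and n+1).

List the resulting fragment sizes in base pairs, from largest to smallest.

Circular molecule, 3 cuts → 3 fragments:
  6344 − 4094 = 2250 bp
  7062 − 6344 = 718 bp
  wrap: 7475 − 7062 + 4094 = 4507 bp
Sorted largest to smallest: 4507, 2250, 718 bp.

4507, 2250, 718 bp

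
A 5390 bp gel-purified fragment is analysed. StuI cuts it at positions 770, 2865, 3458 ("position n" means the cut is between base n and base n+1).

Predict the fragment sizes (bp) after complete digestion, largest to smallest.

2095, 1932, 770, 593 bp

Linear molecule, 3 cuts → 4 fragments:
  770 − 0 = 770 bp
  2865 − 770 = 2095 bp
  3458 − 2865 = 593 bp
  5390 − 3458 = 1932 bp
Sorted largest to smallest: 2095, 1932, 770, 593 bp.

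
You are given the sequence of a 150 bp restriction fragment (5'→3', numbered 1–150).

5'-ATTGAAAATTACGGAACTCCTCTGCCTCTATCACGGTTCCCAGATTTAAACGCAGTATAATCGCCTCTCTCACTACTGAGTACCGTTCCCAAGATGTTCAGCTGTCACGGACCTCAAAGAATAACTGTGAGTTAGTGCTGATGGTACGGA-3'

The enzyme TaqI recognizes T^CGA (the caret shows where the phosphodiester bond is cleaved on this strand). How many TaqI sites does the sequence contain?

0

No occurrence of TCGA is present in the sequence.
TaqI does not cut: 0 sites.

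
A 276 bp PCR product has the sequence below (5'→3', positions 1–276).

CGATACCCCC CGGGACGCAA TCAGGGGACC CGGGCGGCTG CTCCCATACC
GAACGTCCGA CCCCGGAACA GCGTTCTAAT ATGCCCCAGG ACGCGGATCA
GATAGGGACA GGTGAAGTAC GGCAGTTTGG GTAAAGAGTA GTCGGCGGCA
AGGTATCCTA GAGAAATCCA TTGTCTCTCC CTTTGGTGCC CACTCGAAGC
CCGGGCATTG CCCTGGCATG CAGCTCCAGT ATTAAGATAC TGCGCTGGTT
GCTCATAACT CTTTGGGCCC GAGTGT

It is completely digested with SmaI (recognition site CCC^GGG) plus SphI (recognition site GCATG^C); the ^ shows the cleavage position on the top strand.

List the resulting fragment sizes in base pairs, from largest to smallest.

171, 56, 20, 18, 11 bp

SmaI sites (CCCGGG) start at positions 9, 29, 200.
SmaI cuts after base 3 of each site, so after positions 11, 31, 202.
The SphI site (GCATGC) starts at position 216.
SphI cuts after base 5 of each site (before the last base), so after position 220.
Combined cut positions: 11, 31, 202, 220.
Linear molecule, 4 cuts → 5 fragments:
  1–11 → 11 bp
  12–31 → 20 bp
  32–202 → 171 bp
  203–220 → 18 bp
  221–276 → 56 bp
Sorted largest to smallest: 171, 56, 20, 18, 11 bp.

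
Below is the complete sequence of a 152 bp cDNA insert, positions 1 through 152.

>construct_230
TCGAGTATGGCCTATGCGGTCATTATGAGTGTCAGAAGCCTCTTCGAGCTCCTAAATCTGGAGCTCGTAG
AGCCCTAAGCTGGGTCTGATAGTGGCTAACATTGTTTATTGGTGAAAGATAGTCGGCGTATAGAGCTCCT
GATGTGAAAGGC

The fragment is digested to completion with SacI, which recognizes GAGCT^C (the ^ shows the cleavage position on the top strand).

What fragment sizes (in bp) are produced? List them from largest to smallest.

SacI sites (GAGCTC) start at positions 46, 61, 133.
SacI cuts after base 5 of each site (before the last base), so after positions 50, 65, 137.
Linear molecule, 3 cuts → 4 fragments:
  1–50 → 50 bp
  51–65 → 15 bp
  66–137 → 72 bp
  138–152 → 15 bp
Sorted largest to smallest: 72, 50, 15, 15 bp.

72, 50, 15, 15 bp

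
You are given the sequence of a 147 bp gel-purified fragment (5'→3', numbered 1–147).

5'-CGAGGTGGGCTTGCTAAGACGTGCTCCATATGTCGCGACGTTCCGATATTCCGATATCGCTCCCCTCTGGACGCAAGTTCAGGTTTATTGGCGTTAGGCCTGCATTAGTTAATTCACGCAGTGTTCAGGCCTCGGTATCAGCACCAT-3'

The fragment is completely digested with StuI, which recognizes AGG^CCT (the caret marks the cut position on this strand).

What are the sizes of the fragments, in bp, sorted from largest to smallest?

StuI sites (AGGCCT) start at positions 96, 127.
StuI cuts after base 3 of each site, so after positions 98, 129.
Linear molecule, 2 cuts → 3 fragments:
  1–98 → 98 bp
  99–129 → 31 bp
  130–147 → 18 bp
Sorted largest to smallest: 98, 31, 18 bp.

98, 31, 18 bp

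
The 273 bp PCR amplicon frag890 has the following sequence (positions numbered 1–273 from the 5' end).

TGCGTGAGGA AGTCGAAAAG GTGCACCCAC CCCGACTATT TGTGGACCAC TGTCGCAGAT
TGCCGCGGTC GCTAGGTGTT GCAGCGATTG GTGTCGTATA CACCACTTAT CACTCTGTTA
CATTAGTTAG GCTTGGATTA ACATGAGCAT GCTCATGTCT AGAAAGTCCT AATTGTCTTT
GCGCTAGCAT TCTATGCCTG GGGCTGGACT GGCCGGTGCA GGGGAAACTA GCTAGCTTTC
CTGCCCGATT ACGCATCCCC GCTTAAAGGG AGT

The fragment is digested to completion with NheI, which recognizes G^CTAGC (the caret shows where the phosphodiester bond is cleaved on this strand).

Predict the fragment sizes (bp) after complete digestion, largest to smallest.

NheI sites (GCTAGC) start at positions 183, 231.
NheI cuts after the first base of each site, so after positions 183, 231.
Linear molecule, 2 cuts → 3 fragments:
  1–183 → 183 bp
  184–231 → 48 bp
  232–273 → 42 bp
Sorted largest to smallest: 183, 48, 42 bp.

183, 48, 42 bp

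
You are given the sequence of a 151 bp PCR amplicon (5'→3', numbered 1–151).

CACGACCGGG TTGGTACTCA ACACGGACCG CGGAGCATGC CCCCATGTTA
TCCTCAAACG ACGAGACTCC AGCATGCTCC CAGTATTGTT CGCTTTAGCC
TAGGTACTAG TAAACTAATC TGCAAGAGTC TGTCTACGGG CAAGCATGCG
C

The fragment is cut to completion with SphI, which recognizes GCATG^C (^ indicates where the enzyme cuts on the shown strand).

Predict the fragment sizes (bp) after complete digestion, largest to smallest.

72, 39, 37, 3 bp

SphI sites (GCATGC) start at positions 35, 72, 144.
SphI cuts after base 5 of each site (before the last base), so after positions 39, 76, 148.
Linear molecule, 3 cuts → 4 fragments:
  1–39 → 39 bp
  40–76 → 37 bp
  77–148 → 72 bp
  149–151 → 3 bp
Sorted largest to smallest: 72, 39, 37, 3 bp.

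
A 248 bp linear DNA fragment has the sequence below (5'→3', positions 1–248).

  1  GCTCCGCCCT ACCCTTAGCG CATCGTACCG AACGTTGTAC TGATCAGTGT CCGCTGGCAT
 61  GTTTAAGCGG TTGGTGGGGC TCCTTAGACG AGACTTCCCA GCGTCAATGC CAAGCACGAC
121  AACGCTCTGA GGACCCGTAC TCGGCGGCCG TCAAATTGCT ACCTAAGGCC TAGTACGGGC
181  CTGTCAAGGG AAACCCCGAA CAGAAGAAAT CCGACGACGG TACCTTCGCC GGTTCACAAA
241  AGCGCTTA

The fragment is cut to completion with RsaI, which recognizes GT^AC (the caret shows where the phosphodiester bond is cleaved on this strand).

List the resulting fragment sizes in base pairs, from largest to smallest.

RsaI sites (GTAC) start at positions 25, 37, 137, 173, 220.
RsaI cuts after base 2 of each site, so after positions 26, 38, 138, 174, 221.
Linear molecule, 5 cuts → 6 fragments:
  1–26 → 26 bp
  27–38 → 12 bp
  39–138 → 100 bp
  139–174 → 36 bp
  175–221 → 47 bp
  222–248 → 27 bp
Sorted largest to smallest: 100, 47, 36, 27, 26, 12 bp.

100, 47, 36, 27, 26, 12 bp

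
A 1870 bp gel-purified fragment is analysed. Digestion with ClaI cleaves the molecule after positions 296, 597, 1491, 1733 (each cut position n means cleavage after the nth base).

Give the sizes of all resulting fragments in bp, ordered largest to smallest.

894, 301, 296, 242, 137 bp

Linear molecule, 4 cuts → 5 fragments:
  296 − 0 = 296 bp
  597 − 296 = 301 bp
  1491 − 597 = 894 bp
  1733 − 1491 = 242 bp
  1870 − 1733 = 137 bp
Sorted largest to smallest: 894, 301, 296, 242, 137 bp.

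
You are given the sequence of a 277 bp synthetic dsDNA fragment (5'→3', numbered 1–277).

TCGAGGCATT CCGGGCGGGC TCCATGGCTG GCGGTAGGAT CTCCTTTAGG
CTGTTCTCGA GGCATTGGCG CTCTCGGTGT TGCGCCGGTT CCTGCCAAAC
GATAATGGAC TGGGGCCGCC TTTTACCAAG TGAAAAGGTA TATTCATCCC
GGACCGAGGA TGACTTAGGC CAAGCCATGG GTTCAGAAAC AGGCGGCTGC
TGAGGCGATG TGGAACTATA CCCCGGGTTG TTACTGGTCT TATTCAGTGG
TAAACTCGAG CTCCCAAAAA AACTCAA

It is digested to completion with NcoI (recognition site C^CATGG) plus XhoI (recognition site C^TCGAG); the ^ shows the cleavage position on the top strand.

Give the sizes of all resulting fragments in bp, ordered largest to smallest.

119, 80, 34, 22, 22 bp

NcoI sites (CCATGG) start at positions 22, 175.
NcoI cuts after the first base of each site, so after positions 22, 175.
XhoI sites (CTCGAG) start at positions 56, 255.
XhoI cuts after the first base of each site, so after positions 56, 255.
Combined cut positions: 22, 56, 175, 255.
Linear molecule, 4 cuts → 5 fragments:
  1–22 → 22 bp
  23–56 → 34 bp
  57–175 → 119 bp
  176–255 → 80 bp
  256–277 → 22 bp
Sorted largest to smallest: 119, 80, 34, 22, 22 bp.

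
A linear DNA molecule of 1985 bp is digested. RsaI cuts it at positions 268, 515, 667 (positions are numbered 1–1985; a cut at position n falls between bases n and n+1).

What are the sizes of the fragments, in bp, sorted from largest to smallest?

1318, 268, 247, 152 bp

Linear molecule, 3 cuts → 4 fragments:
  268 − 0 = 268 bp
  515 − 268 = 247 bp
  667 − 515 = 152 bp
  1985 − 667 = 1318 bp
Sorted largest to smallest: 1318, 268, 247, 152 bp.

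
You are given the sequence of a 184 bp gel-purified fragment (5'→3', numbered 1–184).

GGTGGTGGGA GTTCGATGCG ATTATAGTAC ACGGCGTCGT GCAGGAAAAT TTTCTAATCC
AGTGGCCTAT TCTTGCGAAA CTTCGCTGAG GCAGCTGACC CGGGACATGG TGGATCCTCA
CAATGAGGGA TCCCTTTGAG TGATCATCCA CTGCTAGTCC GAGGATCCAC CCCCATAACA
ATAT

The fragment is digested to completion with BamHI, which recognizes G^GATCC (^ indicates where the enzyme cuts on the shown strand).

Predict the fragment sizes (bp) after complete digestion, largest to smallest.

BamHI sites (GGATCC) start at positions 112, 128, 163.
BamHI cuts after the first base of each site, so after positions 112, 128, 163.
Linear molecule, 3 cuts → 4 fragments:
  1–112 → 112 bp
  113–128 → 16 bp
  129–163 → 35 bp
  164–184 → 21 bp
Sorted largest to smallest: 112, 35, 21, 16 bp.

112, 35, 21, 16 bp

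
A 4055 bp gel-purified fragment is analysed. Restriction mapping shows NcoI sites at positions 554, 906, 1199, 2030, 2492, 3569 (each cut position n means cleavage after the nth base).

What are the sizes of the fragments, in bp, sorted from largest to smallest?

1077, 831, 554, 486, 462, 352, 293 bp

Linear molecule, 6 cuts → 7 fragments:
  554 − 0 = 554 bp
  906 − 554 = 352 bp
  1199 − 906 = 293 bp
  2030 − 1199 = 831 bp
  2492 − 2030 = 462 bp
  3569 − 2492 = 1077 bp
  4055 − 3569 = 486 bp
Sorted largest to smallest: 1077, 831, 554, 486, 462, 352, 293 bp.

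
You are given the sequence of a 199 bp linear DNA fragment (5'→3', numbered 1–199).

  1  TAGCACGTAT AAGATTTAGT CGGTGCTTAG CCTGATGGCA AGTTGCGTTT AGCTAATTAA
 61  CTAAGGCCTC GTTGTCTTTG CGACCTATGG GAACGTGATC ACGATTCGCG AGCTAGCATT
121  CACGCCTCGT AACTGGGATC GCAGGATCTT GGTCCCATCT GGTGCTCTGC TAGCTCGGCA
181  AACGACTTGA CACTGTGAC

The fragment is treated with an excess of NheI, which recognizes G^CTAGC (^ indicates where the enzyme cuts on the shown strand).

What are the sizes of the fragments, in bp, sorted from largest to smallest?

NheI sites (GCTAGC) start at positions 112, 169.
NheI cuts after the first base of each site, so after positions 112, 169.
Linear molecule, 2 cuts → 3 fragments:
  1–112 → 112 bp
  113–169 → 57 bp
  170–199 → 30 bp
Sorted largest to smallest: 112, 57, 30 bp.

112, 57, 30 bp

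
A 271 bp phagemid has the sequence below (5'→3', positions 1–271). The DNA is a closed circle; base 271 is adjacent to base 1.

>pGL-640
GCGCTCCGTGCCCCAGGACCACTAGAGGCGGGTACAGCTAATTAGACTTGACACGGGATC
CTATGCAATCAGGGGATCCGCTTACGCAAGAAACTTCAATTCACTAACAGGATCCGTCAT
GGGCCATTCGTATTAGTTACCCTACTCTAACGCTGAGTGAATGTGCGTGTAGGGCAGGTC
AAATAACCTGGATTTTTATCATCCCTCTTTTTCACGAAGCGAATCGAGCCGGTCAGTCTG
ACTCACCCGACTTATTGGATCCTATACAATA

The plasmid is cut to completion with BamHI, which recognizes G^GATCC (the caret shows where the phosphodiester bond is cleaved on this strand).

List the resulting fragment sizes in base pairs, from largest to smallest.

147, 70, 36, 18 bp

BamHI sites (GGATCC) start at positions 56, 74, 110, 257.
BamHI cuts after the first base of each site, so after positions 56, 74, 110, 257.
Circular molecule, 4 cuts → 4 fragments:
  57–74 → 18 bp
  75–110 → 36 bp
  111–257 → 147 bp
  258–271 then 1–56 → 14 + 56 = 70 bp
Sorted largest to smallest: 147, 70, 36, 18 bp.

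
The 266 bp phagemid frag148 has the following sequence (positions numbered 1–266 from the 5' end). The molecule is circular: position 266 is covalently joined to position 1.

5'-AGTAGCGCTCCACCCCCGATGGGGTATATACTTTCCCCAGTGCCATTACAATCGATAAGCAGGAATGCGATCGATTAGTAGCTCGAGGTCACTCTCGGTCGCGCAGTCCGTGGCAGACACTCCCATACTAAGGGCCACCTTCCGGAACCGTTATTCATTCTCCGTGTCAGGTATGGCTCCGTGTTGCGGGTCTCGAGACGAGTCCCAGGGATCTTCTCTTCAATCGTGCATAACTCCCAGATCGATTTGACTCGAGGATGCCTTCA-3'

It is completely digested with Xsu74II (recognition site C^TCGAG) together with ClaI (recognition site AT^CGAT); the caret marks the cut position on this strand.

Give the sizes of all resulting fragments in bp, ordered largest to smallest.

Xsu74II sites (CTCGAG) start at positions 82, 192, 251.
Xsu74II cuts after the first base of each site, so after positions 82, 192, 251.
ClaI sites (ATCGAT) start at positions 51, 70, 241.
ClaI cuts after base 2 of each site, so after positions 52, 71, 242.
Combined cut positions: 52, 71, 82, 192, 242, 251.
Circular molecule, 6 cuts → 6 fragments:
  53–71 → 19 bp
  72–82 → 11 bp
  83–192 → 110 bp
  193–242 → 50 bp
  243–251 → 9 bp
  252–266 then 1–52 → 15 + 52 = 67 bp
Sorted largest to smallest: 110, 67, 50, 19, 11, 9 bp.

110, 67, 50, 19, 11, 9 bp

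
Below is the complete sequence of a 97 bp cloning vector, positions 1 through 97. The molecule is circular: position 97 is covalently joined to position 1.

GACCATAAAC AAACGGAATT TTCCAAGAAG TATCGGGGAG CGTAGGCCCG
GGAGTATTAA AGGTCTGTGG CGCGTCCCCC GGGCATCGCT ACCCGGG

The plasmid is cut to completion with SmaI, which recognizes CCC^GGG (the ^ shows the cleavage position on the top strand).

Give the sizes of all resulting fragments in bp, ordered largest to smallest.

SmaI sites (CCCGGG) start at positions 47, 78, 92.
SmaI cuts after base 3 of each site, so after positions 49, 80, 94.
Circular molecule, 3 cuts → 3 fragments:
  50–80 → 31 bp
  81–94 → 14 bp
  95–97 then 1–49 → 3 + 49 = 52 bp
Sorted largest to smallest: 52, 31, 14 bp.

52, 31, 14 bp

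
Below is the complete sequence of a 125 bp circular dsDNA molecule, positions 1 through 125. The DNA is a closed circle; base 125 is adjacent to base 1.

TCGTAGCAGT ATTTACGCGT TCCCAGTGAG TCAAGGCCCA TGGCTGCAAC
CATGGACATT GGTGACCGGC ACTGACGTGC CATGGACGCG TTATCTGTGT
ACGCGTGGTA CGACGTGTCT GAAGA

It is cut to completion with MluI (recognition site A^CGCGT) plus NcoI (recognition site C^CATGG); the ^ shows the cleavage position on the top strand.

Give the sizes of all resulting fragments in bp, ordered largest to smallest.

MluI sites (ACGCGT) start at positions 15, 86, 101.
MluI cuts after the first base of each site, so after positions 15, 86, 101.
NcoI sites (CCATGG) start at positions 38, 50, 80.
NcoI cuts after the first base of each site, so after positions 38, 50, 80.
Combined cut positions: 15, 38, 50, 80, 86, 101.
Circular molecule, 6 cuts → 6 fragments:
  16–38 → 23 bp
  39–50 → 12 bp
  51–80 → 30 bp
  81–86 → 6 bp
  87–101 → 15 bp
  102–125 then 1–15 → 24 + 15 = 39 bp
Sorted largest to smallest: 39, 30, 23, 15, 12, 6 bp.

39, 30, 23, 15, 12, 6 bp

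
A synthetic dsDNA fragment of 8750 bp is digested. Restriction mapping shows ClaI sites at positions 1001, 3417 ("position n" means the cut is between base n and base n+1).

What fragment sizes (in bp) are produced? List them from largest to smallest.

5333, 2416, 1001 bp

Linear molecule, 2 cuts → 3 fragments:
  1001 − 0 = 1001 bp
  3417 − 1001 = 2416 bp
  8750 − 3417 = 5333 bp
Sorted largest to smallest: 5333, 2416, 1001 bp.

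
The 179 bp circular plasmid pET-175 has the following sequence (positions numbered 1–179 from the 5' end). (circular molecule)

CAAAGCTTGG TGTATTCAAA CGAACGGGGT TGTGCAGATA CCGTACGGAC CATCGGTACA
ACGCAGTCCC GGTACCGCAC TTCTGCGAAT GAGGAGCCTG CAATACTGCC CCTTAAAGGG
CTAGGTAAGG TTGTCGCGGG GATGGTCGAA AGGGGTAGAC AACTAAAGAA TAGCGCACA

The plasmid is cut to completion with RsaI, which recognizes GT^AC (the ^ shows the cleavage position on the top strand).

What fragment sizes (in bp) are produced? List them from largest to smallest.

150, 16, 13 bp

RsaI sites (GTAC) start at positions 43, 56, 72.
RsaI cuts after base 2 of each site, so after positions 44, 57, 73.
Circular molecule, 3 cuts → 3 fragments:
  45–57 → 13 bp
  58–73 → 16 bp
  74–179 then 1–44 → 106 + 44 = 150 bp
Sorted largest to smallest: 150, 16, 13 bp.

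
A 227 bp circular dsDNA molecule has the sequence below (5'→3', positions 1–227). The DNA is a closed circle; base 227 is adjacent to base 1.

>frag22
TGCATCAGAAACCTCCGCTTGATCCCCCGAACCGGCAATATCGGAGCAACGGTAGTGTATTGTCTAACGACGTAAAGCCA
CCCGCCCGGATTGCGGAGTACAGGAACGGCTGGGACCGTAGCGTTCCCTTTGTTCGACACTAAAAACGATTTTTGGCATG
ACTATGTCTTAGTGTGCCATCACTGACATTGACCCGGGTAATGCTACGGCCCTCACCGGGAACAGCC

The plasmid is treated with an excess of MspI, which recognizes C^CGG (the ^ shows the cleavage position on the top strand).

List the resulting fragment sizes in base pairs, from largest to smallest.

108, 54, 43, 22 bp

MspI sites (CCGG) start at positions 32, 86, 194, 216.
MspI cuts after the first base of each site, so after positions 32, 86, 194, 216.
Circular molecule, 4 cuts → 4 fragments:
  33–86 → 54 bp
  87–194 → 108 bp
  195–216 → 22 bp
  217–227 then 1–32 → 11 + 32 = 43 bp
Sorted largest to smallest: 108, 54, 43, 22 bp.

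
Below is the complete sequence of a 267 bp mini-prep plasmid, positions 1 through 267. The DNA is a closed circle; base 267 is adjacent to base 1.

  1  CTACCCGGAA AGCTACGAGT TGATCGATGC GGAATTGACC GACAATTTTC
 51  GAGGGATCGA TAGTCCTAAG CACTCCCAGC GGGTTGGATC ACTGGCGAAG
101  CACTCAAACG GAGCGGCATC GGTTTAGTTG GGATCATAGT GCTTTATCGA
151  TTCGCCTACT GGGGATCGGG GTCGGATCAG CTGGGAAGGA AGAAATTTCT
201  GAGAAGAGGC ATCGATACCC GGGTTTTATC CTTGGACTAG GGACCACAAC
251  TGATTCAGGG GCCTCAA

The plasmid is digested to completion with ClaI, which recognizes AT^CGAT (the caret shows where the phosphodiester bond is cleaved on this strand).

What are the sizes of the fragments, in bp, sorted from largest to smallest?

90, 79, 65, 33 bp

ClaI sites (ATCGAT) start at positions 23, 56, 146, 211.
ClaI cuts after base 2 of each site, so after positions 24, 57, 147, 212.
Circular molecule, 4 cuts → 4 fragments:
  25–57 → 33 bp
  58–147 → 90 bp
  148–212 → 65 bp
  213–267 then 1–24 → 55 + 24 = 79 bp
Sorted largest to smallest: 90, 79, 65, 33 bp.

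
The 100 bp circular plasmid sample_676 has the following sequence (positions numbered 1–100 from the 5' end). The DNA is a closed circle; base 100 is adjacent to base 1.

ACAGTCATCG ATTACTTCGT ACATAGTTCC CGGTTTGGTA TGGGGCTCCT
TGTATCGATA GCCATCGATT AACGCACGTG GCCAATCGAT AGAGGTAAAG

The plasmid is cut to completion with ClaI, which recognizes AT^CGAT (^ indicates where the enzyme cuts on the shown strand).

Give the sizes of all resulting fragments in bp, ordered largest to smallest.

ClaI sites (ATCGAT) start at positions 7, 54, 64, 85.
ClaI cuts after base 2 of each site, so after positions 8, 55, 65, 86.
Circular molecule, 4 cuts → 4 fragments:
  9–55 → 47 bp
  56–65 → 10 bp
  66–86 → 21 bp
  87–100 then 1–8 → 14 + 8 = 22 bp
Sorted largest to smallest: 47, 22, 21, 10 bp.

47, 22, 21, 10 bp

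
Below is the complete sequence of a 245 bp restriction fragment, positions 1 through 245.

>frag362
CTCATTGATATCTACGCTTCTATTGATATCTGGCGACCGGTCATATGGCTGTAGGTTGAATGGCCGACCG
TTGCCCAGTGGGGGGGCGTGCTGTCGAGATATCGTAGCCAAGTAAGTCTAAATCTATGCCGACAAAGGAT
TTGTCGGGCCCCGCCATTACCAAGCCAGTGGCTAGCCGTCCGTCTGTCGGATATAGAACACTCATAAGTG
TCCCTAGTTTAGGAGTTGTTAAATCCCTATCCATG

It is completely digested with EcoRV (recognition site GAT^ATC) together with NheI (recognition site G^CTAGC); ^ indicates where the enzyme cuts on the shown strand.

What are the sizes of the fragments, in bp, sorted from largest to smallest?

74, 73, 71, 18, 9 bp

EcoRV sites (GATATC) start at positions 7, 25, 98.
EcoRV cuts after base 3 of each site, so after positions 9, 27, 100.
The NheI site (GCTAGC) starts at position 171.
NheI cuts after the first base of each site, so after position 171.
Combined cut positions: 9, 27, 100, 171.
Linear molecule, 4 cuts → 5 fragments:
  1–9 → 9 bp
  10–27 → 18 bp
  28–100 → 73 bp
  101–171 → 71 bp
  172–245 → 74 bp
Sorted largest to smallest: 74, 73, 71, 18, 9 bp.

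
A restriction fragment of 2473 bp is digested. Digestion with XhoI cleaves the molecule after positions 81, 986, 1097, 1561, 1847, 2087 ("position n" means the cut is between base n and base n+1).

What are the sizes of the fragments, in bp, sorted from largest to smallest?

905, 464, 386, 286, 240, 111, 81 bp

Linear molecule, 6 cuts → 7 fragments:
  81 − 0 = 81 bp
  986 − 81 = 905 bp
  1097 − 986 = 111 bp
  1561 − 1097 = 464 bp
  1847 − 1561 = 286 bp
  2087 − 1847 = 240 bp
  2473 − 2087 = 386 bp
Sorted largest to smallest: 905, 464, 386, 286, 240, 111, 81 bp.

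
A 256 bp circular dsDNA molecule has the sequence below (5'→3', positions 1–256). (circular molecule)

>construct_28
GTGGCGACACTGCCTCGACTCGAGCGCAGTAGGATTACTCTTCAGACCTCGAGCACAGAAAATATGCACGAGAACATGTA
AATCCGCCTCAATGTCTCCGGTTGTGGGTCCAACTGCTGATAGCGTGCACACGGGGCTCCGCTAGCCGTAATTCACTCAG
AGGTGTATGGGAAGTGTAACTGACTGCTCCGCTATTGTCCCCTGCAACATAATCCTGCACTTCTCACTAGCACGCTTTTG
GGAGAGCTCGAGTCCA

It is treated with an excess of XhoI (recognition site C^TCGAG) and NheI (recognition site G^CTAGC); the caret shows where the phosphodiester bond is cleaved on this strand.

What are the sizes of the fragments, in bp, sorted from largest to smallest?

106, 93, 29, 28 bp

XhoI sites (CTCGAG) start at positions 19, 48, 247.
XhoI cuts after the first base of each site, so after positions 19, 48, 247.
The NheI site (GCTAGC) starts at position 141.
NheI cuts after the first base of each site, so after position 141.
Combined cut positions: 19, 48, 141, 247.
Circular molecule, 4 cuts → 4 fragments:
  20–48 → 29 bp
  49–141 → 93 bp
  142–247 → 106 bp
  248–256 then 1–19 → 9 + 19 = 28 bp
Sorted largest to smallest: 106, 93, 29, 28 bp.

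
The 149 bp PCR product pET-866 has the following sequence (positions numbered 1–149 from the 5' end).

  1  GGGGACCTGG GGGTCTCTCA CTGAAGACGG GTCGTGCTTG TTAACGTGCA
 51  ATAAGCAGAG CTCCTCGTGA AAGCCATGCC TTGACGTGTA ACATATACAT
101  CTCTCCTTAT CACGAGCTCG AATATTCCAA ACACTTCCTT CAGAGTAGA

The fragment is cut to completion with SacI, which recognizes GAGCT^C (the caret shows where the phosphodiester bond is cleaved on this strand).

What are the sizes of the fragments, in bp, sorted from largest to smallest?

SacI sites (GAGCTC) start at positions 58, 114.
SacI cuts after base 5 of each site (before the last base), so after positions 62, 118.
Linear molecule, 2 cuts → 3 fragments:
  1–62 → 62 bp
  63–118 → 56 bp
  119–149 → 31 bp
Sorted largest to smallest: 62, 56, 31 bp.

62, 56, 31 bp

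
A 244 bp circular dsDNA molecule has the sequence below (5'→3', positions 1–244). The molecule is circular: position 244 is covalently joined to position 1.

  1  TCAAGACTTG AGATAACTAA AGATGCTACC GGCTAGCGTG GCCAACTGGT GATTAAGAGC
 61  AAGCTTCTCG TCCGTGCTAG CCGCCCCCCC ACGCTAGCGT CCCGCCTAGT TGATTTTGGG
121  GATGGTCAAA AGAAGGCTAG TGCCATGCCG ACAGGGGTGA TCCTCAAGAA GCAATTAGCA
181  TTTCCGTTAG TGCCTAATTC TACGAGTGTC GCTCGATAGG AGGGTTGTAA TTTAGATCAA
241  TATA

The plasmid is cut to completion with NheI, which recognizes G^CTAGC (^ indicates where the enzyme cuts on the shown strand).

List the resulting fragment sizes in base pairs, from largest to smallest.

NheI sites (GCTAGC) start at positions 32, 76, 93.
NheI cuts after the first base of each site, so after positions 32, 76, 93.
Circular molecule, 3 cuts → 3 fragments:
  33–76 → 44 bp
  77–93 → 17 bp
  94–244 then 1–32 → 151 + 32 = 183 bp
Sorted largest to smallest: 183, 44, 17 bp.

183, 44, 17 bp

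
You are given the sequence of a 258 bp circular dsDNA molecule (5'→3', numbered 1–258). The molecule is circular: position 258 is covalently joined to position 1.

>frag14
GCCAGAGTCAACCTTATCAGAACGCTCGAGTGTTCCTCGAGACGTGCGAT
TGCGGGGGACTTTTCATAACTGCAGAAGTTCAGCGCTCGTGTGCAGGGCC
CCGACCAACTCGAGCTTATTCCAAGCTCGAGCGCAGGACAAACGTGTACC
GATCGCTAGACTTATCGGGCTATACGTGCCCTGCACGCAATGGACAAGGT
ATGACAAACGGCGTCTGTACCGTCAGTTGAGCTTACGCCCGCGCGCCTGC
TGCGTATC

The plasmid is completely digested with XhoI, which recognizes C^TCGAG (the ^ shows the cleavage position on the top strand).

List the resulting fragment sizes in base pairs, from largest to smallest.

157, 73, 17, 11 bp

XhoI sites (CTCGAG) start at positions 25, 36, 109, 126.
XhoI cuts after the first base of each site, so after positions 25, 36, 109, 126.
Circular molecule, 4 cuts → 4 fragments:
  26–36 → 11 bp
  37–109 → 73 bp
  110–126 → 17 bp
  127–258 then 1–25 → 132 + 25 = 157 bp
Sorted largest to smallest: 157, 73, 17, 11 bp.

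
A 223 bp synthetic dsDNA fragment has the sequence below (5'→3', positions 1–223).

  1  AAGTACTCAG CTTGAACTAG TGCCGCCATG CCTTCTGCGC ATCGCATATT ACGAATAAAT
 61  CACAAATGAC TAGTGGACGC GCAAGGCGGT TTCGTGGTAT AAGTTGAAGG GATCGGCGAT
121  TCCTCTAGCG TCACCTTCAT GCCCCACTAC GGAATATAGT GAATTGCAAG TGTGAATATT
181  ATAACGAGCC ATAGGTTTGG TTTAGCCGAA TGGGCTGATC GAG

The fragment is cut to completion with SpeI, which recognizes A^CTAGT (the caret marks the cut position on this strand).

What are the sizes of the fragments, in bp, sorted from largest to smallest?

154, 53, 16 bp

SpeI sites (ACTAGT) start at positions 16, 69.
SpeI cuts after the first base of each site, so after positions 16, 69.
Linear molecule, 2 cuts → 3 fragments:
  1–16 → 16 bp
  17–69 → 53 bp
  70–223 → 154 bp
Sorted largest to smallest: 154, 53, 16 bp.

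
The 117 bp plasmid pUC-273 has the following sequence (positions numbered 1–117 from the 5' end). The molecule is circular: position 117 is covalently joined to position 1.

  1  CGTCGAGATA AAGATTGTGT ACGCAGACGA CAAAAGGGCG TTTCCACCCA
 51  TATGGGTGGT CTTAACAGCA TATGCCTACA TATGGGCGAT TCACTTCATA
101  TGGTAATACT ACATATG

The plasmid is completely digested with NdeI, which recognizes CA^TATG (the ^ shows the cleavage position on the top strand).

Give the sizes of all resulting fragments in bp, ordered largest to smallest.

NdeI sites (CATATG) start at positions 49, 69, 79, 97, 112.
NdeI cuts after base 2 of each site, so after positions 50, 70, 80, 98, 113.
Circular molecule, 5 cuts → 5 fragments:
  51–70 → 20 bp
  71–80 → 10 bp
  81–98 → 18 bp
  99–113 → 15 bp
  114–117 then 1–50 → 4 + 50 = 54 bp
Sorted largest to smallest: 54, 20, 18, 15, 10 bp.

54, 20, 18, 15, 10 bp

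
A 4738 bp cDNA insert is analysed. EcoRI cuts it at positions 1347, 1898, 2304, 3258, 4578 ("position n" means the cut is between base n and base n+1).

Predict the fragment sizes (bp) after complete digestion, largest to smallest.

1347, 1320, 954, 551, 406, 160 bp

Linear molecule, 5 cuts → 6 fragments:
  1347 − 0 = 1347 bp
  1898 − 1347 = 551 bp
  2304 − 1898 = 406 bp
  3258 − 2304 = 954 bp
  4578 − 3258 = 1320 bp
  4738 − 4578 = 160 bp
Sorted largest to smallest: 1347, 1320, 954, 551, 406, 160 bp.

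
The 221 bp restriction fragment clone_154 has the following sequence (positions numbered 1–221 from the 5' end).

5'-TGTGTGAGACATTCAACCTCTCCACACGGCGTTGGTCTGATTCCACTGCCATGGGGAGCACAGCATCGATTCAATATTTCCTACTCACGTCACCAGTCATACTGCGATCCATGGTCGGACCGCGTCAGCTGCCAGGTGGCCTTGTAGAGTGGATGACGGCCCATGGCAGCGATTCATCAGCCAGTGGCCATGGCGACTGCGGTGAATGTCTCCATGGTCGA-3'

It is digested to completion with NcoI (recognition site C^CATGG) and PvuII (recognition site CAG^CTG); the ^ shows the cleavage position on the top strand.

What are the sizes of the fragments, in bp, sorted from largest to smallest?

60, 49, 33, 27, 24, 19, 9 bp

NcoI sites (CCATGG) start at positions 49, 109, 161, 188, 212.
NcoI cuts after the first base of each site, so after positions 49, 109, 161, 188, 212.
The PvuII site (CAGCTG) starts at position 126.
PvuII cuts after base 3 of each site, so after position 128.
Combined cut positions: 49, 109, 128, 161, 188, 212.
Linear molecule, 6 cuts → 7 fragments:
  1–49 → 49 bp
  50–109 → 60 bp
  110–128 → 19 bp
  129–161 → 33 bp
  162–188 → 27 bp
  189–212 → 24 bp
  213–221 → 9 bp
Sorted largest to smallest: 60, 49, 33, 27, 24, 19, 9 bp.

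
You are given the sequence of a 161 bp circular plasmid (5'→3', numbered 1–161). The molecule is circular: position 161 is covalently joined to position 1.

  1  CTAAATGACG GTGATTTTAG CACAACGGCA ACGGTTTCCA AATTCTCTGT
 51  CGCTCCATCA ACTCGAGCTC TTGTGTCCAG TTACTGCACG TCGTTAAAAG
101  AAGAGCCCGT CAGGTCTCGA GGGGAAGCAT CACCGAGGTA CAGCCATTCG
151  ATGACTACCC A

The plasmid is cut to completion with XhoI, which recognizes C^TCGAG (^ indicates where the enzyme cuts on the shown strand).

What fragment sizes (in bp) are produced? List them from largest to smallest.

107, 54 bp

XhoI sites (CTCGAG) start at positions 62, 116.
XhoI cuts after the first base of each site, so after positions 62, 116.
Circular molecule, 2 cuts → 2 fragments:
  63–116 → 54 bp
  117–161 then 1–62 → 45 + 62 = 107 bp
Sorted largest to smallest: 107, 54 bp.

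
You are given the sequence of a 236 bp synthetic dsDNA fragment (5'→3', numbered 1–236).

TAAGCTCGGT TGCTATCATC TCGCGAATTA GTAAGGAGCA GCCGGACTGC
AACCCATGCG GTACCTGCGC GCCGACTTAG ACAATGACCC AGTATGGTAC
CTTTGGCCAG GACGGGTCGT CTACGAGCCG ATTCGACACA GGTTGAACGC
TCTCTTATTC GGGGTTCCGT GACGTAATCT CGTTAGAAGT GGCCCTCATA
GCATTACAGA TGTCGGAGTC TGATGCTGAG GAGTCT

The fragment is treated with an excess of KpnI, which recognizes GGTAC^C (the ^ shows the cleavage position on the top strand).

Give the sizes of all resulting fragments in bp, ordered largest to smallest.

KpnI sites (GGTACC) start at positions 60, 96.
KpnI cuts after base 5 of each site (before the last base), so after positions 64, 100.
Linear molecule, 2 cuts → 3 fragments:
  1–64 → 64 bp
  65–100 → 36 bp
  101–236 → 136 bp
Sorted largest to smallest: 136, 64, 36 bp.

136, 64, 36 bp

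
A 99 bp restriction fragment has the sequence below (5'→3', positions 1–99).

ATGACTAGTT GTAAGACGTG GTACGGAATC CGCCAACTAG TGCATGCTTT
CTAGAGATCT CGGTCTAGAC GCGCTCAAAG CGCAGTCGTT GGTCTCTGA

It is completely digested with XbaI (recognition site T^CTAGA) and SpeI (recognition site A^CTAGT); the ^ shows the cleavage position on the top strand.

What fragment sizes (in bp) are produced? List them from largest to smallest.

35, 32, 14, 14, 4 bp

XbaI sites (TCTAGA) start at positions 50, 64.
XbaI cuts after the first base of each site, so after positions 50, 64.
SpeI sites (ACTAGT) start at positions 4, 36.
SpeI cuts after the first base of each site, so after positions 4, 36.
Combined cut positions: 4, 36, 50, 64.
Linear molecule, 4 cuts → 5 fragments:
  1–4 → 4 bp
  5–36 → 32 bp
  37–50 → 14 bp
  51–64 → 14 bp
  65–99 → 35 bp
Sorted largest to smallest: 35, 32, 14, 14, 4 bp.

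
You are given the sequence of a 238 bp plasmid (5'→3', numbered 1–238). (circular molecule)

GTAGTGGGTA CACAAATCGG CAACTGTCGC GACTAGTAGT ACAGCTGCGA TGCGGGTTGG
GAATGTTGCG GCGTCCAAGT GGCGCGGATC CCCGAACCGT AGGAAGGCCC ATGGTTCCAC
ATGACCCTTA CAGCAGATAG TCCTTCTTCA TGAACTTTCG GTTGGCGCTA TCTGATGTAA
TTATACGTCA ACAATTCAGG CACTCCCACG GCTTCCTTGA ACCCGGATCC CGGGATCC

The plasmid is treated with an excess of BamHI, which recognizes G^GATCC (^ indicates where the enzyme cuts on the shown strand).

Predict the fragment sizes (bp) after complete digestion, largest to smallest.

139, 91, 8 bp

BamHI sites (GGATCC) start at positions 86, 225, 233.
BamHI cuts after the first base of each site, so after positions 86, 225, 233.
Circular molecule, 3 cuts → 3 fragments:
  87–225 → 139 bp
  226–233 → 8 bp
  234–238 then 1–86 → 5 + 86 = 91 bp
Sorted largest to smallest: 139, 91, 8 bp.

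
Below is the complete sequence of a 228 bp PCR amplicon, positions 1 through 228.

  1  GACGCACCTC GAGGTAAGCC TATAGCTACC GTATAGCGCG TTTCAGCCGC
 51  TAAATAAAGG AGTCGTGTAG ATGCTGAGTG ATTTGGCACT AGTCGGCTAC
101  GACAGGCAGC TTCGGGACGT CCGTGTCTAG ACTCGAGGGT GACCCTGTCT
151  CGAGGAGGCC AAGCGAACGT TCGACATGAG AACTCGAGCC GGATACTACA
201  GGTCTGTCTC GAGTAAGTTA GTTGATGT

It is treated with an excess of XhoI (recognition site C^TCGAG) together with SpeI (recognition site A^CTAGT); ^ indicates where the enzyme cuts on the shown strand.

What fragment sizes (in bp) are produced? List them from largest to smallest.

80, 44, 34, 25, 20, 17, 8 bp

XhoI sites (CTCGAG) start at positions 8, 132, 149, 183, 208.
XhoI cuts after the first base of each site, so after positions 8, 132, 149, 183, 208.
The SpeI site (ACTAGT) starts at position 88.
SpeI cuts after the first base of each site, so after position 88.
Combined cut positions: 8, 88, 132, 149, 183, 208.
Linear molecule, 6 cuts → 7 fragments:
  1–8 → 8 bp
  9–88 → 80 bp
  89–132 → 44 bp
  133–149 → 17 bp
  150–183 → 34 bp
  184–208 → 25 bp
  209–228 → 20 bp
Sorted largest to smallest: 80, 44, 34, 25, 20, 17, 8 bp.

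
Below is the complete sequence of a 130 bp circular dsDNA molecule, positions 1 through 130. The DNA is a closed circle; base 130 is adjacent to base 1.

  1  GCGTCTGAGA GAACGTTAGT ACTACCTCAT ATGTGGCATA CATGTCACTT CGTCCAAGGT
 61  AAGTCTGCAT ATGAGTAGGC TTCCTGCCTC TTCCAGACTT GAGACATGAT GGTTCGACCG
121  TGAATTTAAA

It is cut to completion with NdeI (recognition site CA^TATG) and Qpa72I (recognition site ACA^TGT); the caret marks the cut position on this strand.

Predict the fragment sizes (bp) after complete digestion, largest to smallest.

90, 27, 13 bp

NdeI sites (CATATG) start at positions 28, 68.
NdeI cuts after base 2 of each site, so after positions 29, 69.
The Qpa72I site (ACATGT) starts at position 40.
Qpa72I cuts after base 3 of each site, so after position 42.
Combined cut positions: 29, 42, 69.
Circular molecule, 3 cuts → 3 fragments:
  30–42 → 13 bp
  43–69 → 27 bp
  70–130 then 1–29 → 61 + 29 = 90 bp
Sorted largest to smallest: 90, 27, 13 bp.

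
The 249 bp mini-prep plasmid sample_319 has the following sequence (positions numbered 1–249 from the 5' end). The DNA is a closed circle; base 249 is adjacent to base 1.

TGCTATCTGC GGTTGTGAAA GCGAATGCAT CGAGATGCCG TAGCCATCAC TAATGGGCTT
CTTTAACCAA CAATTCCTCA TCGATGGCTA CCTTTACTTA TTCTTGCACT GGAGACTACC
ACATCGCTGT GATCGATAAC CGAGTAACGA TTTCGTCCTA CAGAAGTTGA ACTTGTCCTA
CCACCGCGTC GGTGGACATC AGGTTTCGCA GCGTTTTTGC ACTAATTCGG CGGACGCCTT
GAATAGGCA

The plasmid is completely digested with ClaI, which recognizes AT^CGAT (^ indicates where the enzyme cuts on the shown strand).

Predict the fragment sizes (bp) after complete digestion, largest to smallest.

ClaI sites (ATCGAT) start at positions 80, 132.
ClaI cuts after base 2 of each site, so after positions 81, 133.
Circular molecule, 2 cuts → 2 fragments:
  82–133 → 52 bp
  134–249 then 1–81 → 116 + 81 = 197 bp
Sorted largest to smallest: 197, 52 bp.

197, 52 bp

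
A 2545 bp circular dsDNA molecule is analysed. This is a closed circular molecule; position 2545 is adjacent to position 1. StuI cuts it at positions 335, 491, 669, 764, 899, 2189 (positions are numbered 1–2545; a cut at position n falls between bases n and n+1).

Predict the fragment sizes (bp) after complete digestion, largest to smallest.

1290, 691, 178, 156, 135, 95 bp

Circular molecule, 6 cuts → 6 fragments:
  491 − 335 = 156 bp
  669 − 491 = 178 bp
  764 − 669 = 95 bp
  899 − 764 = 135 bp
  2189 − 899 = 1290 bp
  wrap: 2545 − 2189 + 335 = 691 bp
Sorted largest to smallest: 1290, 691, 178, 156, 135, 95 bp.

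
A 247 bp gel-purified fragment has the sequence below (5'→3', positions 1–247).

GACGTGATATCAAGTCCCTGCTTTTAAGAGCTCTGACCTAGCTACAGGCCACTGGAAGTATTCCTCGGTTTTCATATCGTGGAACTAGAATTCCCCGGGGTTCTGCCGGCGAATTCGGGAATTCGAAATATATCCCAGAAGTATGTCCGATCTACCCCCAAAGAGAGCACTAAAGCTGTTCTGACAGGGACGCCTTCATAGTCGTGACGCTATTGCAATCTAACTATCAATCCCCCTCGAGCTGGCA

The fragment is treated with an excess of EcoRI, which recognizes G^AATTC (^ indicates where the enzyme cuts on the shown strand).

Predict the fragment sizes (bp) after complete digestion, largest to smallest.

EcoRI sites (GAATTC) start at positions 88, 111, 119.
EcoRI cuts after the first base of each site, so after positions 88, 111, 119.
Linear molecule, 3 cuts → 4 fragments:
  1–88 → 88 bp
  89–111 → 23 bp
  112–119 → 8 bp
  120–247 → 128 bp
Sorted largest to smallest: 128, 88, 23, 8 bp.

128, 88, 23, 8 bp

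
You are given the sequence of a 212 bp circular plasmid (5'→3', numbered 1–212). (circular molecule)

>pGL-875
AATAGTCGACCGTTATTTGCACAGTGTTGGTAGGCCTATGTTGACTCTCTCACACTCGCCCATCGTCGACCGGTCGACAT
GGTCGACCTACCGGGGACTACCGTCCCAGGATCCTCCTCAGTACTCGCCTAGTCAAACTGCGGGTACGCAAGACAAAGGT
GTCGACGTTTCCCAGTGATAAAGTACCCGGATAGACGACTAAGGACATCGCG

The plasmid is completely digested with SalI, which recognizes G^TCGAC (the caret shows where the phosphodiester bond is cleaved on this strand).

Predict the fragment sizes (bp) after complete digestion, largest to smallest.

SalI sites (GTCGAC) start at positions 5, 65, 73, 82, 161.
SalI cuts after the first base of each site, so after positions 5, 65, 73, 82, 161.
Circular molecule, 5 cuts → 5 fragments:
  6–65 → 60 bp
  66–73 → 8 bp
  74–82 → 9 bp
  83–161 → 79 bp
  162–212 then 1–5 → 51 + 5 = 56 bp
Sorted largest to smallest: 79, 60, 56, 9, 8 bp.

79, 60, 56, 9, 8 bp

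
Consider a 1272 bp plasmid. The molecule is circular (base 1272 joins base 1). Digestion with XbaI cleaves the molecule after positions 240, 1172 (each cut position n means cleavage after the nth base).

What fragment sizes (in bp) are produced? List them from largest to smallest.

Circular molecule, 2 cuts → 2 fragments:
  1172 − 240 = 932 bp
  wrap: 1272 − 1172 + 240 = 340 bp
Sorted largest to smallest: 932, 340 bp.

932, 340 bp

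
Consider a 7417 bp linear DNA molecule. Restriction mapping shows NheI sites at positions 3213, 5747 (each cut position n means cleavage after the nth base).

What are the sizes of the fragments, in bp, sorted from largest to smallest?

Linear molecule, 2 cuts → 3 fragments:
  3213 − 0 = 3213 bp
  5747 − 3213 = 2534 bp
  7417 − 5747 = 1670 bp
Sorted largest to smallest: 3213, 2534, 1670 bp.

3213, 2534, 1670 bp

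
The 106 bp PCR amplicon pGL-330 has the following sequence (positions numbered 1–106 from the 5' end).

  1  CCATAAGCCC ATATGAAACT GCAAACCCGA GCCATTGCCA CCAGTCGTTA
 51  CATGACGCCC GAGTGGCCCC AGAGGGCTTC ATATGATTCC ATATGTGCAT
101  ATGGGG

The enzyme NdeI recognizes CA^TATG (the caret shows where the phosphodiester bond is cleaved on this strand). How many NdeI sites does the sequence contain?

CATATG occurs starting at positions 10, 80, 90, 98.
NdeI cuts at 4 sites.

4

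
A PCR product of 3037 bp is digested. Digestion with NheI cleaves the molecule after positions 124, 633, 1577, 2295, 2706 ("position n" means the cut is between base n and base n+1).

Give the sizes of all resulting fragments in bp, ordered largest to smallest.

Linear molecule, 5 cuts → 6 fragments:
  124 − 0 = 124 bp
  633 − 124 = 509 bp
  1577 − 633 = 944 bp
  2295 − 1577 = 718 bp
  2706 − 2295 = 411 bp
  3037 − 2706 = 331 bp
Sorted largest to smallest: 944, 718, 509, 411, 331, 124 bp.

944, 718, 509, 411, 331, 124 bp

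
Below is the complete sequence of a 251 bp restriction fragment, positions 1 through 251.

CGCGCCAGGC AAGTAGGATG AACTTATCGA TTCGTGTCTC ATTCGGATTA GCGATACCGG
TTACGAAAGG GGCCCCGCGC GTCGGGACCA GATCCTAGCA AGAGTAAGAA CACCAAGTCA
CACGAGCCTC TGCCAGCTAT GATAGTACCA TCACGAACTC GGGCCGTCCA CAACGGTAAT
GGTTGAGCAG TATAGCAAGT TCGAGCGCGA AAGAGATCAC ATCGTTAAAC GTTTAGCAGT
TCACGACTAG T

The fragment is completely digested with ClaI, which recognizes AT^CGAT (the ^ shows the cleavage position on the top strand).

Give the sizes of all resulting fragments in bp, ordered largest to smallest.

224, 27 bp

The ClaI site (ATCGAT) starts at position 26.
ClaI cuts after base 2 of each site, so after position 27.
Linear molecule, 1 cut → 2 fragments:
  1–27 → 27 bp
  28–251 → 224 bp
Sorted largest to smallest: 224, 27 bp.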